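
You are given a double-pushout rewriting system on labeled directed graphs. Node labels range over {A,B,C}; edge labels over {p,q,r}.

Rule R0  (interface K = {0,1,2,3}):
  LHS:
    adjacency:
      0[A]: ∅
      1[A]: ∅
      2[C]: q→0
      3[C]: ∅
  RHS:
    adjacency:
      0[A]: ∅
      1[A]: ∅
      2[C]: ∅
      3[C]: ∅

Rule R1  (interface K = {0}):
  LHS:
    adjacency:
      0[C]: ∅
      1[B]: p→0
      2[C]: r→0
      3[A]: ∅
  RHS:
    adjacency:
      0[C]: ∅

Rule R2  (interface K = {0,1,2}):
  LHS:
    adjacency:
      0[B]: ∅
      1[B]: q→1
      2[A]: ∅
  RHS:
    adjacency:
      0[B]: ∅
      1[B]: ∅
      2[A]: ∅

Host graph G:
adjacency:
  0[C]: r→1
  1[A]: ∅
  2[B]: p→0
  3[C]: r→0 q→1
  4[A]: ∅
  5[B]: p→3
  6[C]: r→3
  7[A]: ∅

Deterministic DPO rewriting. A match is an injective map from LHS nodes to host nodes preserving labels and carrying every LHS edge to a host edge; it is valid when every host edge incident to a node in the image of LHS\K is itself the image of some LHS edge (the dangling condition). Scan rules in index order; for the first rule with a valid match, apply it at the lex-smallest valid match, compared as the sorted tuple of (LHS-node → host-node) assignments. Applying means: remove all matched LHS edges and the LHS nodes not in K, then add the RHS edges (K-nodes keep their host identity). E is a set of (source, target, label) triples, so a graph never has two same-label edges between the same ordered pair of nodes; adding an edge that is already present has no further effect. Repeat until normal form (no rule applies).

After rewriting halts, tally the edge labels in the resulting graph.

start.  V:8 E:6  edges: 0-r->1 2-p->0 3-r->0 3-q->1 5-p->3 6-r->3
1. fire R0 via {0↦1, 1↦4, 2↦3, 3↦0}  →  V:8 E:5  edges: 0-r->1 2-p->0 3-r->0 5-p->3 6-r->3
2. fire R1 via {0↦3, 1↦5, 2↦6, 3↦4}  →  V:5 E:3  edges: 0-r->1 2-p->0 3-r->0
3. fire R1 via {0↦0, 1↦2, 2↦3, 3↦7}  →  V:2 E:1  edges: 0-r->1
normal form: no rule applies after step 3
NF edges: [(0, 1, 'r')]

Answer: r:1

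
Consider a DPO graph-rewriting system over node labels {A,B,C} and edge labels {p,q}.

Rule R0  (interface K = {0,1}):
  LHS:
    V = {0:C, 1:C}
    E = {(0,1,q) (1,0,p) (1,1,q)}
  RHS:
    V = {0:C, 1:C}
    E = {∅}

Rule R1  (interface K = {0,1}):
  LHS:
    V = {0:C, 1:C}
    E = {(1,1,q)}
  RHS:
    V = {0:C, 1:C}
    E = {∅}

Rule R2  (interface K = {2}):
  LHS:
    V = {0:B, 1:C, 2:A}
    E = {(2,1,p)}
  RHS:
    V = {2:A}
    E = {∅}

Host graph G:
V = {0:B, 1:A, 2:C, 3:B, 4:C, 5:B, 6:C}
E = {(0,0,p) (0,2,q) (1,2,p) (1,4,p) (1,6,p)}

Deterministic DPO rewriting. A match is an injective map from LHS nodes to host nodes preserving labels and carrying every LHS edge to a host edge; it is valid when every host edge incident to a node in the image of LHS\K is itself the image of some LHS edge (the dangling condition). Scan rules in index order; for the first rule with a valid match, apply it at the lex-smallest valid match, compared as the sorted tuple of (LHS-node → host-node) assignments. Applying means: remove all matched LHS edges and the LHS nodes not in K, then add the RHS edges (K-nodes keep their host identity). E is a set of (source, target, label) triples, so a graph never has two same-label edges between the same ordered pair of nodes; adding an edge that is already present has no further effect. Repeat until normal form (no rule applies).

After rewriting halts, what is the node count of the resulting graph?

Answer: 3

Rewrite trace:
start.  V:7 E:5  edges: 0-p->0 0-q->2 1-p->2 1-p->4 1-p->6
1. fire R2 via {0↦3, 1↦4, 2↦1}  →  V:5 E:4  edges: 0-p->0 0-q->2 1-p->2 1-p->6
2. fire R2 via {0↦5, 1↦6, 2↦1}  →  V:3 E:3  edges: 0-p->0 0-q->2 1-p->2
halt: no rule applies after step 2
NF nodes: {0:B, 1:A, 2:C}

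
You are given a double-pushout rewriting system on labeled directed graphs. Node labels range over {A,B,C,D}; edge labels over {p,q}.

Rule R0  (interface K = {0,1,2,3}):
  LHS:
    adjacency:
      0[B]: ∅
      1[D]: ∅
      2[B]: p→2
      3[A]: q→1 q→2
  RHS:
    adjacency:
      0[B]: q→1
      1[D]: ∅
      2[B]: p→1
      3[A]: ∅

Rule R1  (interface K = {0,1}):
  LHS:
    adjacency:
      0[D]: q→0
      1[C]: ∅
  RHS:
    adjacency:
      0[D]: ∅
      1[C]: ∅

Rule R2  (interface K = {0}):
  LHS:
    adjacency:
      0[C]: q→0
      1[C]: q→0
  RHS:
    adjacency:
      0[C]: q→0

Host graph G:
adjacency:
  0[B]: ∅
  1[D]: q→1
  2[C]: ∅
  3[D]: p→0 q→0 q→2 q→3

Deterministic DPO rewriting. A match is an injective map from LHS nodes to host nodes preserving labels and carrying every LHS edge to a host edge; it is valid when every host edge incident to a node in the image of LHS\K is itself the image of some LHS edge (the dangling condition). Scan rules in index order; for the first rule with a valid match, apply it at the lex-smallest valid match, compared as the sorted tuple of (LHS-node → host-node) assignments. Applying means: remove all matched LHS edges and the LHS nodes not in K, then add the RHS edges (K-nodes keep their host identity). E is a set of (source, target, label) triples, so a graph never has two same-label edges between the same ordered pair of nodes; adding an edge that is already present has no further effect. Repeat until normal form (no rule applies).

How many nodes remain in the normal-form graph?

Answer: 4

Steps:
initial: |V|=4 |E|=5  E = 1-q->1 3-p->0 3-q->0 3-q->2 3-q->3
step 1: apply R1 at {0↦1, 1↦2}  → |V|=4 |E|=4  E = 3-p->0 3-q->0 3-q->2 3-q->3
step 2: apply R1 at {0↦3, 1↦2}  → |V|=4 |E|=3  E = 3-p->0 3-q->0 3-q->2
final graph: no rule applies after step 2
NF nodes: {0:B, 1:D, 2:C, 3:D}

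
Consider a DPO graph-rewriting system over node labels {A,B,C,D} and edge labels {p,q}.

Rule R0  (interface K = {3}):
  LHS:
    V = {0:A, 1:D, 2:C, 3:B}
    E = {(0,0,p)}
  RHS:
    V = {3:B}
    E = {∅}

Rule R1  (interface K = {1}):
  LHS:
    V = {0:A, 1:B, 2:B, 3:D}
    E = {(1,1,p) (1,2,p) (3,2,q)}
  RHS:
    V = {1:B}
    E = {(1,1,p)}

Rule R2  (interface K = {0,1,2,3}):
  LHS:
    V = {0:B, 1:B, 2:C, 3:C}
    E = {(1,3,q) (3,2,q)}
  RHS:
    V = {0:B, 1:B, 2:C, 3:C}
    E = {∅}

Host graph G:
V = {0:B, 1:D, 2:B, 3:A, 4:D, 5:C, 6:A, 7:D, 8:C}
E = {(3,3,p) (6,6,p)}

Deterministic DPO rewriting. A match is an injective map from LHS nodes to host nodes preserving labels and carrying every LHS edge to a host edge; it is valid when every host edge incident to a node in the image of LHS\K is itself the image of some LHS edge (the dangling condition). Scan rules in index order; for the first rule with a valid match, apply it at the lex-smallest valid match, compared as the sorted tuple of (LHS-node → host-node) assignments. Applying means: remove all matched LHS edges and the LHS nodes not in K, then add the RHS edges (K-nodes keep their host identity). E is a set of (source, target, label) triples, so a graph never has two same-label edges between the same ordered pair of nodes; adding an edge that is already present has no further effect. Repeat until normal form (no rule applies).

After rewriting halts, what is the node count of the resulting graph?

Answer: 3

Steps:
initial: |V|=9 |E|=2  E = 3-p->3 6-p->6
step 1: apply R0 at {0↦3, 1↦1, 2↦5, 3↦0}  → |V|=6 |E|=1  E = 6-p->6
step 2: apply R0 at {0↦6, 1↦4, 2↦8, 3↦0}  → |V|=3 |E|=0  E = ∅
normal form: no rule applies after step 2
NF nodes: {0:B, 2:B, 7:D}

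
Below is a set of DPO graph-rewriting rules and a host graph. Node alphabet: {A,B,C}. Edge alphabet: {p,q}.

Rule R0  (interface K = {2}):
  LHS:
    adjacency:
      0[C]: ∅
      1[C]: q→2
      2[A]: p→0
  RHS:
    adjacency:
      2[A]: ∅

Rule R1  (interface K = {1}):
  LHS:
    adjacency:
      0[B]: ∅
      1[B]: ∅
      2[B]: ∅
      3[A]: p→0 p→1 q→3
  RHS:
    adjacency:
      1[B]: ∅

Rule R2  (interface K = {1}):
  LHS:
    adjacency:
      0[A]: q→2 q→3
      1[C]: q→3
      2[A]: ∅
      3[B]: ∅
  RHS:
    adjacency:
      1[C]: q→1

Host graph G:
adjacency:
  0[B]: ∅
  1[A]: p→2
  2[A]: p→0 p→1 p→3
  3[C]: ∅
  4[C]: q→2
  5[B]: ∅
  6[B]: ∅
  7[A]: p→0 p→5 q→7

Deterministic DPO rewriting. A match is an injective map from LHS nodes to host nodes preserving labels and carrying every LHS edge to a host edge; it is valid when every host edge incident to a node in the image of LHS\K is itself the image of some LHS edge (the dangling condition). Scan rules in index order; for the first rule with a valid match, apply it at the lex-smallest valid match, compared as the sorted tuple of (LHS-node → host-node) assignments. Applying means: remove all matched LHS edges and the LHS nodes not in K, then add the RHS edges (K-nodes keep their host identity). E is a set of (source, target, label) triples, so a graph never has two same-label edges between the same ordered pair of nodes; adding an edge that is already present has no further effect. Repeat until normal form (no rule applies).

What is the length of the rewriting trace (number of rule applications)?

Answer: 2

Steps:
initial: |V|=8 |E|=8  E = 1-p->2 2-p->0 2-p->1 2-p->3 4-q->2 7-p->0 7-p->5 7-q->7
step 1: apply R0 at {0↦3, 1↦4, 2↦2}  → |V|=6 |E|=6  E = 1-p->2 2-p->0 2-p->1 7-p->0 7-p->5 7-q->7
step 2: apply R1 at {0↦5, 1↦0, 2↦6, 3↦7}  → |V|=3 |E|=3  E = 1-p->2 2-p->0 2-p->1
halt: no rule applies after step 2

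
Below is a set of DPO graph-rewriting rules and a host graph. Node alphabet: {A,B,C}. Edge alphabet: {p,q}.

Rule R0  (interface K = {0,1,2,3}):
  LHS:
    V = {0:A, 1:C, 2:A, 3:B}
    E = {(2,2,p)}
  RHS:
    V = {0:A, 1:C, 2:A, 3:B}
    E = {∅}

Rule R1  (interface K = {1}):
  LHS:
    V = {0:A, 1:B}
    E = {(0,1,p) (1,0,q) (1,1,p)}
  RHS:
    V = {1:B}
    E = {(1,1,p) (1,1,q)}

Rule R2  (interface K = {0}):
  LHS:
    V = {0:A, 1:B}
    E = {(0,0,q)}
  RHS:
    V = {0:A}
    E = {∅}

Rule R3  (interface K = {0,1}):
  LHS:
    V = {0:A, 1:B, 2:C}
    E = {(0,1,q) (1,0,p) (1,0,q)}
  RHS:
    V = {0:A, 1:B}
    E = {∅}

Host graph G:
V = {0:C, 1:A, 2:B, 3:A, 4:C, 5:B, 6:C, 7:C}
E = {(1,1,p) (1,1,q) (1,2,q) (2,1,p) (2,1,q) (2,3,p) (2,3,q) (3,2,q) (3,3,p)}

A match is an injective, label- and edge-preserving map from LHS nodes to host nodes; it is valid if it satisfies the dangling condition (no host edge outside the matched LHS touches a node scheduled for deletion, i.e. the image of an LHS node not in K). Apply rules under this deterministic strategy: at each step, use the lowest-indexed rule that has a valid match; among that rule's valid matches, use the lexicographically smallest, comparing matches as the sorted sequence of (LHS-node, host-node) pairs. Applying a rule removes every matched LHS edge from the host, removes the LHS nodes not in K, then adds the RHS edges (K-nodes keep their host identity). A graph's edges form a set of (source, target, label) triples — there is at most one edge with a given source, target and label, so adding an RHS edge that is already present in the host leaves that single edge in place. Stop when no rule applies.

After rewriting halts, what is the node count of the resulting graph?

Answer: 5

Derivation:
initial: |V|=8 |E|=9  E = 1-p->1 1-q->1 1-q->2 2-p->1 2-q->1 2-p->3 2-q->3 3-q->2 3-p->3
step 1: apply R0 at {0↦1, 1↦0, 2↦3, 3↦2}  → |V|=8 |E|=8  E = 1-p->1 1-q->1 1-q->2 2-p->1 2-q->1 2-p->3 2-q->3 3-q->2
step 2: apply R0 at {0↦3, 1↦0, 2↦1, 3↦2}  → |V|=8 |E|=7  E = 1-q->1 1-q->2 2-p->1 2-q->1 2-p->3 2-q->3 3-q->2
step 3: apply R2 at {0↦1, 1↦5}  → |V|=7 |E|=6  E = 1-q->2 2-p->1 2-q->1 2-p->3 2-q->3 3-q->2
step 4: apply R3 at {0↦1, 1↦2, 2↦0}  → |V|=6 |E|=3  E = 2-p->3 2-q->3 3-q->2
step 5: apply R3 at {0↦3, 1↦2, 2↦4}  → |V|=5 |E|=0  E = ∅
halt: no rule applies after step 5
NF nodes: {1:A, 2:B, 3:A, 6:C, 7:C}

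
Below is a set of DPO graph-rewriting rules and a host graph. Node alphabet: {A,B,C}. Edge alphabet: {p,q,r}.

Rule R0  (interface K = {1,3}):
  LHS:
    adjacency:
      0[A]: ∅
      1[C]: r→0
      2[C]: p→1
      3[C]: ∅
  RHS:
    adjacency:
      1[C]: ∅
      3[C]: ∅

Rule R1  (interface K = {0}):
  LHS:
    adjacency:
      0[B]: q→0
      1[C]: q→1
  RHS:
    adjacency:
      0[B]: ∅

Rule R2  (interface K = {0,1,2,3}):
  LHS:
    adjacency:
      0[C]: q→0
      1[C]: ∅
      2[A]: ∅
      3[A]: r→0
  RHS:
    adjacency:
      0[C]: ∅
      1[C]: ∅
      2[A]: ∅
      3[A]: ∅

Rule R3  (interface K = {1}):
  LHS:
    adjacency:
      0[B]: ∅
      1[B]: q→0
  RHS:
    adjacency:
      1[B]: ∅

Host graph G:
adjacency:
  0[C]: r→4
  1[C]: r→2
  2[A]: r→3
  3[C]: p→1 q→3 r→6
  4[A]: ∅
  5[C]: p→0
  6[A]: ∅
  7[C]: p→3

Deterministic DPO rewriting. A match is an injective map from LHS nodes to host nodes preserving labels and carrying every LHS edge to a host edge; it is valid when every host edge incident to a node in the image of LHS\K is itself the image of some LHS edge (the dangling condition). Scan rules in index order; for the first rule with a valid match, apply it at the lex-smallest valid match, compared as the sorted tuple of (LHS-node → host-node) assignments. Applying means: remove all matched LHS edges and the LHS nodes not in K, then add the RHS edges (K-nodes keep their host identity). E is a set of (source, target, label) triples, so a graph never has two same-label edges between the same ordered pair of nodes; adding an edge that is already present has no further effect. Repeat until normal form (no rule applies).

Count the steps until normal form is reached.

Answer: 2

Derivation:
initial: |V|=8 |E|=8  E = 0-r->4 1-r->2 2-r->3 3-p->1 3-q->3 3-r->6 5-p->0 7-p->3
step 1: apply R0 at {0↦4, 1↦0, 2↦5, 3↦1}  → |V|=6 |E|=6  E = 1-r->2 2-r->3 3-p->1 3-q->3 3-r->6 7-p->3
step 2: apply R0 at {0↦6, 1↦3, 2↦7, 3↦0}  → |V|=4 |E|=4  E = 1-r->2 2-r->3 3-p->1 3-q->3
halt: no rule applies after step 2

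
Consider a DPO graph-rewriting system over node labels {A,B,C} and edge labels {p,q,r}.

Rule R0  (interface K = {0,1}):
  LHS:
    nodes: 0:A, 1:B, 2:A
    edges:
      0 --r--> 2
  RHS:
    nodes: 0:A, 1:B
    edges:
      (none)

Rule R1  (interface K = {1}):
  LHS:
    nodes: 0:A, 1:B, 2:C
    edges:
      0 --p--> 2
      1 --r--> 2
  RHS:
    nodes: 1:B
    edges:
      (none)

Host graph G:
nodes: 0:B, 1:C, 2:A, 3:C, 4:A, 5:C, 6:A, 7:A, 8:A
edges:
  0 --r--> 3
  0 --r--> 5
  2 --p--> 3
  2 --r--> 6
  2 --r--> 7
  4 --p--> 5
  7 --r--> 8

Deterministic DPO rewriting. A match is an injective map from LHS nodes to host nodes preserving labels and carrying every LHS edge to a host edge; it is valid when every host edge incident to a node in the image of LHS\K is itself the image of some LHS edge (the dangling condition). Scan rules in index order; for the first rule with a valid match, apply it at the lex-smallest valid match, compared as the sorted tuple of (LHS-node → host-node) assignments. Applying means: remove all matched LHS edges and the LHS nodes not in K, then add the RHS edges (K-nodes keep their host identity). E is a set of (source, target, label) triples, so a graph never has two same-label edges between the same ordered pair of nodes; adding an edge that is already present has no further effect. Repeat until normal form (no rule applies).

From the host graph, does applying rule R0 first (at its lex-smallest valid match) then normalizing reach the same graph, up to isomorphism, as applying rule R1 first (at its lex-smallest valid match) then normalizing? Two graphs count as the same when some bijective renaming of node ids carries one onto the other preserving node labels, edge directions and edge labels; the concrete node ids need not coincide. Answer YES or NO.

branch R0-first: apply at {0↦2, 1↦0, 2↦6} → |E|=6, then 4 more step(s) → NF |V|=2 |E|=0 V={0:B, 1:C} E=∅
branch R1-first: apply at {0↦4, 1↦0, 2↦5} → |E|=5, then 4 more step(s) → NF |V|=2 |E|=0 V={0:B, 1:C} E=∅
graphs isomorphic (equal up to label-preserving node renaming)

Answer: YES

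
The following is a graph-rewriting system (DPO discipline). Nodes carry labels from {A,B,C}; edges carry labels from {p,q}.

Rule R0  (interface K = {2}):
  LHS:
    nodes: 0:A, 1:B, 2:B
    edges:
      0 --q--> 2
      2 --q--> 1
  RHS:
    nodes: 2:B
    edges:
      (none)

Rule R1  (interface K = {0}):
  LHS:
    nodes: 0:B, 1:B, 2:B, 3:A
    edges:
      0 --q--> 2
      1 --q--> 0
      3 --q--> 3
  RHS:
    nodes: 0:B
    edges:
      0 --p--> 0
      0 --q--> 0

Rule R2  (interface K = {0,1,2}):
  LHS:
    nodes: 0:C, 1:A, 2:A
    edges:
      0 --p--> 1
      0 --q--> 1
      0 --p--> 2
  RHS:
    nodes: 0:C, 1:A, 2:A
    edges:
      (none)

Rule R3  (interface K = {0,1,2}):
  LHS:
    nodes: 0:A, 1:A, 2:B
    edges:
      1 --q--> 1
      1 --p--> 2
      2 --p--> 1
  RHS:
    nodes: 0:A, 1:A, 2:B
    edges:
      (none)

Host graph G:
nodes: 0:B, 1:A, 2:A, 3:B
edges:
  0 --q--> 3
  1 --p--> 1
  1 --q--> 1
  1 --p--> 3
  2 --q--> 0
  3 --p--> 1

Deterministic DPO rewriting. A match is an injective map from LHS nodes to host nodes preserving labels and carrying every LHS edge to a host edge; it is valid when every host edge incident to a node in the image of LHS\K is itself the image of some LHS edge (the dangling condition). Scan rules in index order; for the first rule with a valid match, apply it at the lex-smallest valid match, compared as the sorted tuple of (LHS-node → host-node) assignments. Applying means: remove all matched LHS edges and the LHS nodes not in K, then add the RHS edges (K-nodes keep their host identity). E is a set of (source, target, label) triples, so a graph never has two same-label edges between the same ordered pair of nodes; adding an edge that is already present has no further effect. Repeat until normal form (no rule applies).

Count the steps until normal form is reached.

initial: |V|=4 |E|=6  E = 0-q->3 1-p->1 1-q->1 1-p->3 2-q->0 3-p->1
step 1: apply R3 at {0↦2, 1↦1, 2↦3}  → |V|=4 |E|=3  E = 0-q->3 1-p->1 2-q->0
step 2: apply R0 at {0↦2, 1↦3, 2↦0}  → |V|=2 |E|=1  E = 1-p->1
normal form: no rule applies after step 2

Answer: 2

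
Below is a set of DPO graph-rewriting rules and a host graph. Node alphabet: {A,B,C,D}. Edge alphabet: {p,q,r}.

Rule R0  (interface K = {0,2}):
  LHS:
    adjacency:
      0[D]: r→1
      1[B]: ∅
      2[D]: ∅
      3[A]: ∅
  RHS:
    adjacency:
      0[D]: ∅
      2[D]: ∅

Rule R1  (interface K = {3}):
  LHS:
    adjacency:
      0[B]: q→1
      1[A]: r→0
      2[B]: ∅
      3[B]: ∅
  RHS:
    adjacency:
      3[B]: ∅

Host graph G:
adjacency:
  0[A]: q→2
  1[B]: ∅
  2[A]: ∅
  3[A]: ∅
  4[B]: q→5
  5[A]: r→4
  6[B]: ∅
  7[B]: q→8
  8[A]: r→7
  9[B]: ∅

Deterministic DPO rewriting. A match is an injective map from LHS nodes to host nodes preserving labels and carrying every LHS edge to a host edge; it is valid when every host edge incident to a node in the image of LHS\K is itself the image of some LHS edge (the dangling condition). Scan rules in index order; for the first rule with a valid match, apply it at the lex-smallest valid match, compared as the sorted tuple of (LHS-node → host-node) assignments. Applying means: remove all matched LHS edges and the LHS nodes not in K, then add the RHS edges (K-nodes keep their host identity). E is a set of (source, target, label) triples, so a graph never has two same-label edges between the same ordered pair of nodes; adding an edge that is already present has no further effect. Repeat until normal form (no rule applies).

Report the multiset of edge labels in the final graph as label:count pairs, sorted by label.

start.  V:10 E:5  edges: 0-q->2 4-q->5 5-r->4 7-q->8 8-r->7
1. fire R1 via {0↦4, 1↦5, 2↦1, 3↦6}  →  V:7 E:3  edges: 0-q->2 7-q->8 8-r->7
2. fire R1 via {0↦7, 1↦8, 2↦6, 3↦9}  →  V:4 E:1  edges: 0-q->2
halt: no rule applies after step 2
NF edges: [(0, 2, 'q')]

Answer: q:1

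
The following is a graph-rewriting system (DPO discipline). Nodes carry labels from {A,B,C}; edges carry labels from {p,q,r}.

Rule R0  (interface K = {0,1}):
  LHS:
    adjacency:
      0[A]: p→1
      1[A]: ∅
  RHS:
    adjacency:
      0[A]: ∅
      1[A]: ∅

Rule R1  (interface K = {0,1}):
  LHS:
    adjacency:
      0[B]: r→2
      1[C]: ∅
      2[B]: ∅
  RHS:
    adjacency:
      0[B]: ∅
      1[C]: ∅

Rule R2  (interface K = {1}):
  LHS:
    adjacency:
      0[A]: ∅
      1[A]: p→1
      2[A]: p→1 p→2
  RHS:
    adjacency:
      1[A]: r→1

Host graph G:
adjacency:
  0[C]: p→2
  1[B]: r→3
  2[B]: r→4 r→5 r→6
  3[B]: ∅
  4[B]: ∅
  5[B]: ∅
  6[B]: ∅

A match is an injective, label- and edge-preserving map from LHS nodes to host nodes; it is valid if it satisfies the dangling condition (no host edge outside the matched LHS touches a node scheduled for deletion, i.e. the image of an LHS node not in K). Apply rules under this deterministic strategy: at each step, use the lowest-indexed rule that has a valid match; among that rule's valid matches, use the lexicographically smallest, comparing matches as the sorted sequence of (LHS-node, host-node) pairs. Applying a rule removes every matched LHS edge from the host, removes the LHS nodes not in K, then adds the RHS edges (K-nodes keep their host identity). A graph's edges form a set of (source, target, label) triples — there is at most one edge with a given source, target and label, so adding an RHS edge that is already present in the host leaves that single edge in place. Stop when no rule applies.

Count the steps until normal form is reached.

Answer: 4

Derivation:
initial: |V|=7 |E|=5  E = 0-p->2 1-r->3 2-r->4 2-r->5 2-r->6
step 1: apply R1 at {0↦1, 1↦0, 2↦3}  → |V|=6 |E|=4  E = 0-p->2 2-r->4 2-r->5 2-r->6
step 2: apply R1 at {0↦2, 1↦0, 2↦4}  → |V|=5 |E|=3  E = 0-p->2 2-r->5 2-r->6
step 3: apply R1 at {0↦2, 1↦0, 2↦5}  → |V|=4 |E|=2  E = 0-p->2 2-r->6
step 4: apply R1 at {0↦2, 1↦0, 2↦6}  → |V|=3 |E|=1  E = 0-p->2
normal form: no rule applies after step 4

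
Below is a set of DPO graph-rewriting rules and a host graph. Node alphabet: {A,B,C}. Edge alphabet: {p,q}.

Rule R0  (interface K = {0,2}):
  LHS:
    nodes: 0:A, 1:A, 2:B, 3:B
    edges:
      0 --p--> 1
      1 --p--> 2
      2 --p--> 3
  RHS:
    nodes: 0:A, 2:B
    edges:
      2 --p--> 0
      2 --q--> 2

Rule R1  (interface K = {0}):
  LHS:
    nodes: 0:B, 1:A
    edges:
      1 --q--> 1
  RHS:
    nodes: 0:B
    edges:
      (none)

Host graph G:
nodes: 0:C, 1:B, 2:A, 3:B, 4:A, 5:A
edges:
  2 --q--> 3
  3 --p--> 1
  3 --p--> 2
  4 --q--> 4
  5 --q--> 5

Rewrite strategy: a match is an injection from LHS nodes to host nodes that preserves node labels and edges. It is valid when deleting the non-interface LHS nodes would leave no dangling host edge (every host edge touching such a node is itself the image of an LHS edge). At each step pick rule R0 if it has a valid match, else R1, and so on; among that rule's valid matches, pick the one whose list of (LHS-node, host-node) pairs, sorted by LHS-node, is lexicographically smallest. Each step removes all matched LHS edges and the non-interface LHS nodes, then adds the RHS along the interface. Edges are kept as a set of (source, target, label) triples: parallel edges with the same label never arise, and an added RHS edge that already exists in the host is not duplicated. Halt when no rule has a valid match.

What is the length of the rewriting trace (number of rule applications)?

Answer: 2

Rewrite trace:
start.  V:6 E:5  edges: 2-q->3 3-p->1 3-p->2 4-q->4 5-q->5
1. fire R1 via {0↦1, 1↦4}  →  V:5 E:4  edges: 2-q->3 3-p->1 3-p->2 5-q->5
2. fire R1 via {0↦1, 1↦5}  →  V:4 E:3  edges: 2-q->3 3-p->1 3-p->2
final graph: no rule applies after step 2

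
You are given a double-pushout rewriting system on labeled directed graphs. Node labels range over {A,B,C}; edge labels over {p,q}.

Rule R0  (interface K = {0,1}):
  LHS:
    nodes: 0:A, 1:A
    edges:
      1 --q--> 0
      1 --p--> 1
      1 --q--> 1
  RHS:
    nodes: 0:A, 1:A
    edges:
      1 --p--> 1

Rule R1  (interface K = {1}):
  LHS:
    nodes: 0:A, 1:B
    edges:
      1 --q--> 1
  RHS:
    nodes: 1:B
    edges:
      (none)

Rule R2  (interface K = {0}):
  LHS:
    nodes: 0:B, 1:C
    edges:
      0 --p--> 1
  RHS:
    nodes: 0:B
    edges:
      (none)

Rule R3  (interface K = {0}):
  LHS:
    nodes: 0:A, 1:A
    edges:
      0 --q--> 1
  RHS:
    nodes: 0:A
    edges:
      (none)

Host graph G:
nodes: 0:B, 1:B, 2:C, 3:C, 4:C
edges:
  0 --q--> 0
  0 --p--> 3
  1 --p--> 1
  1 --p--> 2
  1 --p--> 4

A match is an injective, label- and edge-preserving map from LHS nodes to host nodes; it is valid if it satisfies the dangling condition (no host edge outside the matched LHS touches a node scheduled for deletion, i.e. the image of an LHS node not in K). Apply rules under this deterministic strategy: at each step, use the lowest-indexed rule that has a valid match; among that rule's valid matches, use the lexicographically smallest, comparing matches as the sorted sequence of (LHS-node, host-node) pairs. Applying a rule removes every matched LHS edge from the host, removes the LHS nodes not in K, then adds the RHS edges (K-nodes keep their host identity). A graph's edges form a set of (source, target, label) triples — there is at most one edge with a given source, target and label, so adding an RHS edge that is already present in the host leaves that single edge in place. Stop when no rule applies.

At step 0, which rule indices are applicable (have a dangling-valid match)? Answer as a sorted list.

R0: no valid match — LHS pattern not found
R1: no valid match — LHS pattern not found
R2: 3 valid matches — {0↦0, 1↦3}, {0↦1, 1↦2}, {0↦1, 1↦4}
R3: no valid match — LHS pattern not found

Answer: [R2]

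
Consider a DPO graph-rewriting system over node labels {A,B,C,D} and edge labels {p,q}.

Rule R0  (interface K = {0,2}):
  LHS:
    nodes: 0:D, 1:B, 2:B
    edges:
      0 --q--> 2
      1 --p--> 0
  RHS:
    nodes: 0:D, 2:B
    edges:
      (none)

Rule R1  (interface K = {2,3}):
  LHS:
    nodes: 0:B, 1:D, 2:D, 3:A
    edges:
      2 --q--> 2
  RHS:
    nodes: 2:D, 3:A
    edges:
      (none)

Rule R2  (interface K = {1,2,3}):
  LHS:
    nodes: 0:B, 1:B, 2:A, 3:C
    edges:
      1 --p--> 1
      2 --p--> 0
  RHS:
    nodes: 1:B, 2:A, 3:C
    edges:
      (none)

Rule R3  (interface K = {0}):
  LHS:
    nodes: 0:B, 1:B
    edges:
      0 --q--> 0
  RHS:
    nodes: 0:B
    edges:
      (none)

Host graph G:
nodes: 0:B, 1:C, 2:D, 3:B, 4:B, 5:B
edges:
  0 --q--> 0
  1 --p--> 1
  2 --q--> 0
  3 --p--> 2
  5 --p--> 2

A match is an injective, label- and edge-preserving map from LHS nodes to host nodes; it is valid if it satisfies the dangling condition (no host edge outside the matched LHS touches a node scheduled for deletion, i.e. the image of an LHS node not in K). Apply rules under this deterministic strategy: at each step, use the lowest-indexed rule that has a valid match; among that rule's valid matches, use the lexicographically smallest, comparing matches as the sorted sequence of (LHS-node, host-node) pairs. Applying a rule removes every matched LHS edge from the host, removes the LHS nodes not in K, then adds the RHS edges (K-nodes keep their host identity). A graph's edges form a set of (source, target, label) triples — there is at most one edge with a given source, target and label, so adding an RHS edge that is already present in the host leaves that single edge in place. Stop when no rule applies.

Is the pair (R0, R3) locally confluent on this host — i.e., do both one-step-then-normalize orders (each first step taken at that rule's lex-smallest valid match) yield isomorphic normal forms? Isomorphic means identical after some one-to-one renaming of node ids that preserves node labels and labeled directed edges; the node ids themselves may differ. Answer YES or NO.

branch R0-first: apply at {0↦2, 1↦3, 2↦0} → |E|=3, then 1 more step(s) → NF |V|=4 |E|=2 V={0:B, 1:C, 2:D, 5:B} E=1-p->1 5-p->2
branch R3-first: apply at {0↦0, 1↦4} → |E|=4, then 1 more step(s) → NF |V|=4 |E|=2 V={0:B, 1:C, 2:D, 5:B} E=1-p->1 5-p->2
graphs isomorphic (equal up to label-preserving node renaming)

Answer: YES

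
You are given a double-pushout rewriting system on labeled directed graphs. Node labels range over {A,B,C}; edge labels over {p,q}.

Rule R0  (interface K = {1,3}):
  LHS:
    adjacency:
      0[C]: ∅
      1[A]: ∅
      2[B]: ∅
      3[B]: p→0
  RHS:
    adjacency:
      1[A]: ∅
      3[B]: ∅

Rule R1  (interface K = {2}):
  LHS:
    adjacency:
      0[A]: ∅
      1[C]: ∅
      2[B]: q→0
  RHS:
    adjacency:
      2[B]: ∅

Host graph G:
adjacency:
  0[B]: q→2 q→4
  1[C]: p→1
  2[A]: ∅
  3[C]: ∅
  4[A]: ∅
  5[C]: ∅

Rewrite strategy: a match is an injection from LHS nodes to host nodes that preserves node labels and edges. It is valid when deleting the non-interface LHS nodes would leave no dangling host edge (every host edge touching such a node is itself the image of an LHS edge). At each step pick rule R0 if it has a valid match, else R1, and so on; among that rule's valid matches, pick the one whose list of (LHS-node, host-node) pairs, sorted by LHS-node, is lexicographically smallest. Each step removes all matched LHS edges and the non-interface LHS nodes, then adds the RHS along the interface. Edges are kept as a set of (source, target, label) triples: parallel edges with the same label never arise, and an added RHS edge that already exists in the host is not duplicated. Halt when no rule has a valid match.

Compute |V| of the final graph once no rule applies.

start.  V:6 E:3  edges: 0-q->2 0-q->4 1-p->1
1. fire R1 via {0↦2, 1↦3, 2↦0}  →  V:4 E:2  edges: 0-q->4 1-p->1
2. fire R1 via {0↦4, 1↦5, 2↦0}  →  V:2 E:1  edges: 1-p->1
normal form: no rule applies after step 2
NF nodes: {0:B, 1:C}

Answer: 2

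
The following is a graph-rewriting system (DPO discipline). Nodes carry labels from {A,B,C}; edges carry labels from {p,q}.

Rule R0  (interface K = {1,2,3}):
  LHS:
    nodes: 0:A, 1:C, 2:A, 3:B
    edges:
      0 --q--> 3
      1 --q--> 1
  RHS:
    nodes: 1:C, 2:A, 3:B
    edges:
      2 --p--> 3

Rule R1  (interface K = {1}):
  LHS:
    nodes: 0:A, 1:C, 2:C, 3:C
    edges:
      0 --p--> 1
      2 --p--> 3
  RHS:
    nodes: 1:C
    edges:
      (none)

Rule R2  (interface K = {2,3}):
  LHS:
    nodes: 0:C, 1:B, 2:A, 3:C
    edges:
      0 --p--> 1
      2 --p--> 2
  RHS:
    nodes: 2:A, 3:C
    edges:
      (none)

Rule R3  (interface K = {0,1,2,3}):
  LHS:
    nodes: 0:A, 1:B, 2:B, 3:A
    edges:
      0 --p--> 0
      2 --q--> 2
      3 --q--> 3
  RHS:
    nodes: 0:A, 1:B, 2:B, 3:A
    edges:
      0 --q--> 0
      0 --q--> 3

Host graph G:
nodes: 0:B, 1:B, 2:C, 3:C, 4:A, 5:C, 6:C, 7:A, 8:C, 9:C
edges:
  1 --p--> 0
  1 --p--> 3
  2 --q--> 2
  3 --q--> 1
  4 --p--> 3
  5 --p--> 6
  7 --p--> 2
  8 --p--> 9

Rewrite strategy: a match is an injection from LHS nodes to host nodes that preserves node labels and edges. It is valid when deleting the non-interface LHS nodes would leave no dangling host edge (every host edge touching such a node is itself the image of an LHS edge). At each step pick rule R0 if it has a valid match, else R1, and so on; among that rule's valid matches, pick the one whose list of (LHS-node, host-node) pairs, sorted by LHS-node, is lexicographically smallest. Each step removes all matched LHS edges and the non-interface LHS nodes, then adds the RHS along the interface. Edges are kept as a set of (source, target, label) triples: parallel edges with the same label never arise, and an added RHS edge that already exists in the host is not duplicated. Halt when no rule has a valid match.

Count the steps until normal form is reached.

Answer: 2

Rewrite trace:
[0] host  ⇒  10 nodes, 8 edges  {1-p->0 1-p->3 2-q->2 3-q->1 4-p->3 5-p->6 7-p->2 8-p->9}
[1] R1 @ {0↦4, 1↦3, 2↦5, 3↦6}  ⇒  7 nodes, 6 edges  {1-p->0 1-p->3 2-q->2 3-q->1 7-p->2 8-p->9}
[2] R1 @ {0↦7, 1↦2, 2↦8, 3↦9}  ⇒  4 nodes, 4 edges  {1-p->0 1-p->3 2-q->2 3-q->1}
final graph: no rule applies after step 2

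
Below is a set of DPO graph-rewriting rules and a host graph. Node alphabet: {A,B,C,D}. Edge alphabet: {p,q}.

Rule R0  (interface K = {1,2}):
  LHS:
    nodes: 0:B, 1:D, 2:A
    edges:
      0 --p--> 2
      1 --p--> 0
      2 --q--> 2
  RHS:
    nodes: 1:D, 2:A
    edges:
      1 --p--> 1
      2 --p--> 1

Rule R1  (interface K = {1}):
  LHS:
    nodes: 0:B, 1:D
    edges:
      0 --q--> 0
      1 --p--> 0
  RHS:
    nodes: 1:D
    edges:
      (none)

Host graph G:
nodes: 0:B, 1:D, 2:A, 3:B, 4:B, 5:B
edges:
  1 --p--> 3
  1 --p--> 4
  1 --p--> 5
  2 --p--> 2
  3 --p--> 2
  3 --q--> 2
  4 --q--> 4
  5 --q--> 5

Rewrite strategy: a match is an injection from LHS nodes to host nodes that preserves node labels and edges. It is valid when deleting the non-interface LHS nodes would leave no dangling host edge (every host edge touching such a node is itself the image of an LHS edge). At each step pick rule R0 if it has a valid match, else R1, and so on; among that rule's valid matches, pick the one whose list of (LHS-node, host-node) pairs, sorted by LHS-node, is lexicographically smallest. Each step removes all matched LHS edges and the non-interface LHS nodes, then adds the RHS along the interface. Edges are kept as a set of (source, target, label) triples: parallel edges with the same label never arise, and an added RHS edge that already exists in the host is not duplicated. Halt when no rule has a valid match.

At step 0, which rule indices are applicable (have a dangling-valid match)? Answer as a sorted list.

R0: no valid match — LHS pattern not found
R1: 2 valid matches — {0↦4, 1↦1}, {0↦5, 1↦1}

Answer: [R1]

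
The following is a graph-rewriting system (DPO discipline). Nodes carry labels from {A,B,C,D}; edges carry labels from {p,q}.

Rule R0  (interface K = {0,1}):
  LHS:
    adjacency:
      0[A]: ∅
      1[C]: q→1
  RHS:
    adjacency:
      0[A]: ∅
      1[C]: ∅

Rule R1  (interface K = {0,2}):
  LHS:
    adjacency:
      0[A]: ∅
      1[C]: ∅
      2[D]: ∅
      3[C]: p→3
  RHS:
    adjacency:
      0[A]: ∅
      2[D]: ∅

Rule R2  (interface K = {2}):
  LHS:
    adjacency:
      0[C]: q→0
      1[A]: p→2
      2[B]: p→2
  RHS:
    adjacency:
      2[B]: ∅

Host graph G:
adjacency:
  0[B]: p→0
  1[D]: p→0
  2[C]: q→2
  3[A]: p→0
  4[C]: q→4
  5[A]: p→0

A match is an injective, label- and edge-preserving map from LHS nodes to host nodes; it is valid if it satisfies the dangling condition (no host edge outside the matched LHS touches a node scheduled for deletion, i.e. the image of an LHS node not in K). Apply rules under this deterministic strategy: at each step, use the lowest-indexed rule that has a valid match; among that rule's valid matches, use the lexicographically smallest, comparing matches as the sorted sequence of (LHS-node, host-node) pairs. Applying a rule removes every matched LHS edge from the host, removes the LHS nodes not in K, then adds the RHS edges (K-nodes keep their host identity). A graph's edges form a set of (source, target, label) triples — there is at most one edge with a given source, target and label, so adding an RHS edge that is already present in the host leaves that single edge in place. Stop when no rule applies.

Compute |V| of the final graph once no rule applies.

start.  V:6 E:6  edges: 0-p->0 1-p->0 2-q->2 3-p->0 4-q->4 5-p->0
1. fire R0 via {0↦3, 1↦2}  →  V:6 E:5  edges: 0-p->0 1-p->0 3-p->0 4-q->4 5-p->0
2. fire R0 via {0↦3, 1↦4}  →  V:6 E:4  edges: 0-p->0 1-p->0 3-p->0 5-p->0
final graph: no rule applies after step 2
NF nodes: {0:B, 1:D, 2:C, 3:A, 4:C, 5:A}

Answer: 6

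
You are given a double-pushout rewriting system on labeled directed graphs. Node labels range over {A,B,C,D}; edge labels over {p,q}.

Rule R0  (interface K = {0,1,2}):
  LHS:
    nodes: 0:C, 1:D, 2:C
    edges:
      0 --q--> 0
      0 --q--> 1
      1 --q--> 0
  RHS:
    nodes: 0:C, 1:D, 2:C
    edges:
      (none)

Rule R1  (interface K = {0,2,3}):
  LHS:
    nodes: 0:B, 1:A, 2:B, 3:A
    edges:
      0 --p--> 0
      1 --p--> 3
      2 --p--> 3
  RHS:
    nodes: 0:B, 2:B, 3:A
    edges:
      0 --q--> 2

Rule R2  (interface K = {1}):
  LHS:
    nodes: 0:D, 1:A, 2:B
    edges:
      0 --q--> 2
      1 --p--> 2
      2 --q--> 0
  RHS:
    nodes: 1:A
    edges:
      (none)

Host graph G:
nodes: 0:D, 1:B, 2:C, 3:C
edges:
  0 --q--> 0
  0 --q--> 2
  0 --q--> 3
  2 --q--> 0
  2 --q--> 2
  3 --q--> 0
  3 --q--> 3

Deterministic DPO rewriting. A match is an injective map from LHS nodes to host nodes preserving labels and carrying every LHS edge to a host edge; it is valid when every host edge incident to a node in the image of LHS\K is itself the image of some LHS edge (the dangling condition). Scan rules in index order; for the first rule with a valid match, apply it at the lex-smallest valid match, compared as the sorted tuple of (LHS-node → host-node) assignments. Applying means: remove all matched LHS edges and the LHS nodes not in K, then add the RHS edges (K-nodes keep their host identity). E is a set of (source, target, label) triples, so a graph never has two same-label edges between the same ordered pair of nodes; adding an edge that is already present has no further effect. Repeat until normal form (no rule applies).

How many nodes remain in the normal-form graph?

Answer: 4

Steps:
[0] host  ⇒  4 nodes, 7 edges  {0-q->0 0-q->2 0-q->3 2-q->0 2-q->2 3-q->0 3-q->3}
[1] R0 @ {0↦2, 1↦0, 2↦3}  ⇒  4 nodes, 4 edges  {0-q->0 0-q->3 3-q->0 3-q->3}
[2] R0 @ {0↦3, 1↦0, 2↦2}  ⇒  4 nodes, 1 edges  {0-q->0}
normal form: no rule applies after step 2
NF nodes: {0:D, 1:B, 2:C, 3:C}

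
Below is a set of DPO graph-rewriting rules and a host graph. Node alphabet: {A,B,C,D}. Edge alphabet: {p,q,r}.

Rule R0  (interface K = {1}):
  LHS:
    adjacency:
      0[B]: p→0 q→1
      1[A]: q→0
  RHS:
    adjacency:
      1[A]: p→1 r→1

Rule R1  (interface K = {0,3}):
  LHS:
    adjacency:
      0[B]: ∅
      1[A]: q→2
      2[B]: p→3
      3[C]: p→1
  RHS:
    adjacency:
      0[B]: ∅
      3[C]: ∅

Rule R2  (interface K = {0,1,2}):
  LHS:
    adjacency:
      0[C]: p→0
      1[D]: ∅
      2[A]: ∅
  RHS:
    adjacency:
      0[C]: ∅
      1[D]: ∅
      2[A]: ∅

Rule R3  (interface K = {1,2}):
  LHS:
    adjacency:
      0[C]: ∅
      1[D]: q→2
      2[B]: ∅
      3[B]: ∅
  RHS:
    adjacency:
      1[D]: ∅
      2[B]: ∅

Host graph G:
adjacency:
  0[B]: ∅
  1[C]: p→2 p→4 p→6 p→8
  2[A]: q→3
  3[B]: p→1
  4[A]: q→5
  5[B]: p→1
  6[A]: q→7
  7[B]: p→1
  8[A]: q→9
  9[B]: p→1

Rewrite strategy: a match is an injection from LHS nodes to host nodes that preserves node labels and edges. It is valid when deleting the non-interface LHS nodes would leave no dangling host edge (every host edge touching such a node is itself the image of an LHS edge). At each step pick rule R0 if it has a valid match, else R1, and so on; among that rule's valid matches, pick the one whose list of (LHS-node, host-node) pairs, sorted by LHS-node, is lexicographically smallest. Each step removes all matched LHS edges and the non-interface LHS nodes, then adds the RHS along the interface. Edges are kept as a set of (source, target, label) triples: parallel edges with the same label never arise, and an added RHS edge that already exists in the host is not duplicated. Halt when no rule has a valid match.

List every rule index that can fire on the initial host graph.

Answer: [R1]

Rewrite trace:
R0: no valid match — LHS pattern not found
R1: 16 valid matches — {0↦0, 1↦2, 2↦3, 3↦1}, {0↦0, 1↦4, 2↦5, 3↦1}, {0↦0, 1↦6, 2↦7, 3↦1} (+13 more)
R2: no valid match — LHS pattern not found
R3: no valid match — LHS pattern not found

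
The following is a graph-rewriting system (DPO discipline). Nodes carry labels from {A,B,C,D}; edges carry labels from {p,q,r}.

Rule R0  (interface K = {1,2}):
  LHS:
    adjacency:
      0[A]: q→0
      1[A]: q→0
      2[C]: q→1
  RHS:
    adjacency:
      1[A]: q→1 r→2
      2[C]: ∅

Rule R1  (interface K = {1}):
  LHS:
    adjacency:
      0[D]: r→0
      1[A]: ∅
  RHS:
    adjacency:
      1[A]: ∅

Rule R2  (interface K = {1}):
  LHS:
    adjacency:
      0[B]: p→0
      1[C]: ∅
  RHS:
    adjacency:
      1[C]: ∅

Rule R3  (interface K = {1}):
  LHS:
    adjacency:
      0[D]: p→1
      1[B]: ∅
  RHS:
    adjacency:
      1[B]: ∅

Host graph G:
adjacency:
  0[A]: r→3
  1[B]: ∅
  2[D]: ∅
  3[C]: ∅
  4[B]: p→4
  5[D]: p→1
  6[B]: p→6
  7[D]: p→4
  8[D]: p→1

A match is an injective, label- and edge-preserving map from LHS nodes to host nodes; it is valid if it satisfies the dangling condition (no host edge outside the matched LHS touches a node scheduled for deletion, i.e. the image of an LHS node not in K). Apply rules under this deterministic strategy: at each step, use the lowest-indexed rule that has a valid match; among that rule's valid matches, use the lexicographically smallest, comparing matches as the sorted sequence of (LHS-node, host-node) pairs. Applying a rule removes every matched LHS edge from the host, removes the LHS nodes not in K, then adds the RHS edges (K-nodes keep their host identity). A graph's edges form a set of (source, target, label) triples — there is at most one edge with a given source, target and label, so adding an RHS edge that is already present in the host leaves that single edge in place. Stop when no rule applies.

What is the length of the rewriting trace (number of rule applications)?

[0] host  ⇒  9 nodes, 6 edges  {0-r->3 4-p->4 5-p->1 6-p->6 7-p->4 8-p->1}
[1] R2 @ {0↦6, 1↦3}  ⇒  8 nodes, 5 edges  {0-r->3 4-p->4 5-p->1 7-p->4 8-p->1}
[2] R3 @ {0↦5, 1↦1}  ⇒  7 nodes, 4 edges  {0-r->3 4-p->4 7-p->4 8-p->1}
[3] R3 @ {0↦7, 1↦4}  ⇒  6 nodes, 3 edges  {0-r->3 4-p->4 8-p->1}
[4] R2 @ {0↦4, 1↦3}  ⇒  5 nodes, 2 edges  {0-r->3 8-p->1}
[5] R3 @ {0↦8, 1↦1}  ⇒  4 nodes, 1 edges  {0-r->3}
final graph: no rule applies after step 5

Answer: 5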